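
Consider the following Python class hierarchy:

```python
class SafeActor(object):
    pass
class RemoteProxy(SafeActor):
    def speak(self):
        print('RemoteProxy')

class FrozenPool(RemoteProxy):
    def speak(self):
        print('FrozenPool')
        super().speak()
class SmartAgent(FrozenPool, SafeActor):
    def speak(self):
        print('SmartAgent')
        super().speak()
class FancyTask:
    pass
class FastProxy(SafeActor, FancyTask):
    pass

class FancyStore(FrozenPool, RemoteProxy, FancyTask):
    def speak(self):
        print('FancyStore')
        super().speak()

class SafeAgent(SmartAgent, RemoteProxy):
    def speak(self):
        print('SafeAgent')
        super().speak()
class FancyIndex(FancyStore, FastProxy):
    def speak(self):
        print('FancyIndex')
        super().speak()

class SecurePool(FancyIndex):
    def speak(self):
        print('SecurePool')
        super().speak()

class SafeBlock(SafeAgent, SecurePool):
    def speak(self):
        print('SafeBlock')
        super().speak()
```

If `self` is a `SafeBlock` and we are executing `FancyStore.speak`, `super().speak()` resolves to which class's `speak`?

L[SafeBlock] = SafeBlock + merge(L[SafeAgent], L[SecurePool], [SafeAgent SecurePool])
  take SafeAgent:  [SafeAgent SmartAgent FrozenPool RemoteProxy SafeActor object] + [SecurePool FancyIndex FancyStore FrozenPool RemoteProxy FastProxy SafeActor FancyTask object] + [SafeAgent SecurePool]
  take SmartAgent:  [SmartAgent FrozenPool RemoteProxy SafeActor object] + [SecurePool FancyIndex FancyStore FrozenPool RemoteProxy FastProxy SafeActor FancyTask object] + [SecurePool]
  take SecurePool:  [FrozenPool RemoteProxy SafeActor object] + [SecurePool FancyIndex FancyStore FrozenPool RemoteProxy FastProxy SafeActor FancyTask object] + [SecurePool]
  take FancyIndex:  [FrozenPool RemoteProxy SafeActor object] + [FancyIndex FancyStore FrozenPool RemoteProxy FastProxy SafeActor FancyTask object]
  take FancyStore:  [FrozenPool RemoteProxy SafeActor object] + [FancyStore FrozenPool RemoteProxy FastProxy SafeActor FancyTask object]
  take FrozenPool:  [FrozenPool RemoteProxy SafeActor object] + [FrozenPool RemoteProxy FastProxy SafeActor FancyTask object]
  take RemoteProxy:  [RemoteProxy SafeActor object] + [RemoteProxy FastProxy SafeActor FancyTask object]
  take FastProxy:  [SafeActor object] + [FastProxy SafeActor FancyTask object]
  take SafeActor:  [SafeActor object] + [SafeActor FancyTask object]
  take FancyTask:  [object] + [FancyTask object]
  take object:  [object] + [object]
MRO: SafeBlock SafeAgent SmartAgent SecurePool FancyIndex FancyStore FrozenPool RemoteProxy FastProxy SafeActor FancyTask object
super() in FancyStore.speak on a SafeBlock instance goes to the class after FancyStore in SafeBlock's MRO: FrozenPool.

FrozenPool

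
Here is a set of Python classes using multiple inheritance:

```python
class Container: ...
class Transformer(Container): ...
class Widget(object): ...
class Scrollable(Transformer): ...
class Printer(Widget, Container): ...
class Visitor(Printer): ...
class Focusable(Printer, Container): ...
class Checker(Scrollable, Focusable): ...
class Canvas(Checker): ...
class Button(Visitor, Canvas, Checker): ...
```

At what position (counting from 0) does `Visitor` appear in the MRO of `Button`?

L[Button] = Button + merge(L[Visitor], L[Canvas], L[Checker], [Visitor Canvas Checker])
  take Visitor:  [Visitor Printer Widget Container object] + [Canvas Checker Scrollable Transformer Focusable Printer Widget Container object] + [Checker Scrollable Transformer Focusable Printer Widget Container object] + [Visitor Canvas Checker]
  take Canvas:  [Printer Widget Container object] + [Canvas Checker Scrollable Transformer Focusable Printer Widget Container object] + [Checker Scrollable Transformer Focusable Printer Widget Container object] + [Canvas Checker]
  take Checker:  [Printer Widget Container object] + [Checker Scrollable Transformer Focusable Printer Widget Container object] + [Checker Scrollable Transformer Focusable Printer Widget Container object] + [Checker]
  take Scrollable:  [Printer Widget Container object] + [Scrollable Transformer Focusable Printer Widget Container object] + [Scrollable Transformer Focusable Printer Widget Container object]
  take Transformer:  [Printer Widget Container object] + [Transformer Focusable Printer Widget Container object] + [Transformer Focusable Printer Widget Container object]
  take Focusable:  [Printer Widget Container object] + [Focusable Printer Widget Container object] + [Focusable Printer Widget Container object]
  take Printer:  [Printer Widget Container object] + [Printer Widget Container object] + [Printer Widget Container object]
  take Widget:  [Widget Container object] + [Widget Container object] + [Widget Container object]
  take Container:  [Container object] + [Container object] + [Container object]
  take object:  [object] + [object] + [object]
MRO: Button Visitor Canvas Checker Scrollable Transformer Focusable Printer Widget Container object
Visitor sits at index 1.

1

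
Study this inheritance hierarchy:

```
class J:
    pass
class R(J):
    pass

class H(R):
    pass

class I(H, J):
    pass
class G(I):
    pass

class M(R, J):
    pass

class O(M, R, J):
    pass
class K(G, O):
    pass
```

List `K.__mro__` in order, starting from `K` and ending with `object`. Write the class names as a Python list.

[K, G, I, H, O, M, R, J, object]

L[K] = K + merge(L[G], L[O], [G O])
  take G:  [G I H R J object] + [O M R J object] + [G O]
  take I:  [I H R J object] + [O M R J object] + [O]
  take H:  [H R J object] + [O M R J object] + [O]
  take O:  [R J object] + [O M R J object] + [O]
  take M:  [R J object] + [M R J object]
  take R:  [R J object] + [R J object]
  take J:  [J object] + [J object]
  take object:  [object] + [object]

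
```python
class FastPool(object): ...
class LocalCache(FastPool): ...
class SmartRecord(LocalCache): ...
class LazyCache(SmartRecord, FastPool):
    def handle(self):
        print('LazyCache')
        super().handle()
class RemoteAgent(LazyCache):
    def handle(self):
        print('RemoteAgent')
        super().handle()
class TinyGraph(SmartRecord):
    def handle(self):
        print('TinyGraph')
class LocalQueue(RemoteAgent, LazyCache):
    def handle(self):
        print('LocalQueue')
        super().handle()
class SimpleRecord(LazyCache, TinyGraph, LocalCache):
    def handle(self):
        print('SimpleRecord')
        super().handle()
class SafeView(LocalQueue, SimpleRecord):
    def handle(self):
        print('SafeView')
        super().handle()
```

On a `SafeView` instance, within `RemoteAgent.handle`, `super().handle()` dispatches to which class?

SimpleRecord

L[SafeView] = SafeView + merge(L[LocalQueue], L[SimpleRecord], [LocalQueue SimpleRecord])
  take LocalQueue:  [LocalQueue RemoteAgent LazyCache SmartRecord LocalCache FastPool object] + [SimpleRecord LazyCache TinyGraph SmartRecord LocalCache FastPool object] + [LocalQueue SimpleRecord]
  take RemoteAgent:  [RemoteAgent LazyCache SmartRecord LocalCache FastPool object] + [SimpleRecord LazyCache TinyGraph SmartRecord LocalCache FastPool object] + [SimpleRecord]
  take SimpleRecord:  [LazyCache SmartRecord LocalCache FastPool object] + [SimpleRecord LazyCache TinyGraph SmartRecord LocalCache FastPool object] + [SimpleRecord]
  take LazyCache:  [LazyCache SmartRecord LocalCache FastPool object] + [LazyCache TinyGraph SmartRecord LocalCache FastPool object]
  take TinyGraph:  [SmartRecord LocalCache FastPool object] + [TinyGraph SmartRecord LocalCache FastPool object]
  take SmartRecord:  [SmartRecord LocalCache FastPool object] + [SmartRecord LocalCache FastPool object]
  take LocalCache:  [LocalCache FastPool object] + [LocalCache FastPool object]
  take FastPool:  [FastPool object] + [FastPool object]
  take object:  [object] + [object]
MRO: SafeView LocalQueue RemoteAgent SimpleRecord LazyCache TinyGraph SmartRecord LocalCache FastPool object
super() in RemoteAgent.handle on a SafeView instance goes to the class after RemoteAgent in SafeView's MRO: SimpleRecord.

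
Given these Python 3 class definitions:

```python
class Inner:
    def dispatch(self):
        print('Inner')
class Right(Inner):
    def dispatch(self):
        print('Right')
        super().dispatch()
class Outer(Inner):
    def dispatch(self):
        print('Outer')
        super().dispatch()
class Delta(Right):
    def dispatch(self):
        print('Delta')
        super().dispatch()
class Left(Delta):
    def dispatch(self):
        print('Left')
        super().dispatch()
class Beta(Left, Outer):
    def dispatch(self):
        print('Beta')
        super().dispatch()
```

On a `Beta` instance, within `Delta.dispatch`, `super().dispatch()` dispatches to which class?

Right

L[Beta] = Beta + merge(L[Left], L[Outer], [Left Outer])
  take Left:  [Left Delta Right Inner object] + [Outer Inner object] + [Left Outer]
  take Delta:  [Delta Right Inner object] + [Outer Inner object] + [Outer]
  take Right:  [Right Inner object] + [Outer Inner object] + [Outer]
  take Outer:  [Inner object] + [Outer Inner object] + [Outer]
  take Inner:  [Inner object] + [Inner object]
  take object:  [object] + [object]
MRO: Beta Left Delta Right Outer Inner object
super() in Delta.dispatch on a Beta instance goes to the class after Delta in Beta's MRO: Right.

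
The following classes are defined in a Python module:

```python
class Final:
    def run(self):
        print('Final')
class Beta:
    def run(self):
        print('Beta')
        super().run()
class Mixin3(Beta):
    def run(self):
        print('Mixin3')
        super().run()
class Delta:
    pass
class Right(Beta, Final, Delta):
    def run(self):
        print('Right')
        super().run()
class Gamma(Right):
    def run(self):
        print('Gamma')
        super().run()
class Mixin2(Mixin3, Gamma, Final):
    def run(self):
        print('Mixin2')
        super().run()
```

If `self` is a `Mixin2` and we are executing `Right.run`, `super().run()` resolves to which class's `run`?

Beta

L[Mixin2] = Mixin2 + merge(L[Mixin3], L[Gamma], L[Final], [Mixin3 Gamma Final])
  take Mixin3:  [Mixin3 Beta object] + [Gamma Right Beta Final Delta object] + [Final object] + [Mixin3 Gamma Final]
  take Gamma:  [Beta object] + [Gamma Right Beta Final Delta object] + [Final object] + [Gamma Final]
  take Right:  [Beta object] + [Right Beta Final Delta object] + [Final object] + [Final]
  take Beta:  [Beta object] + [Beta Final Delta object] + [Final object] + [Final]
  take Final:  [object] + [Final Delta object] + [Final object] + [Final]
  take Delta:  [object] + [Delta object] + [object]
  take object:  [object] + [object] + [object]
MRO: Mixin2 Mixin3 Gamma Right Beta Final Delta object
super() in Right.run on a Mixin2 instance goes to the class after Right in Mixin2's MRO: Beta.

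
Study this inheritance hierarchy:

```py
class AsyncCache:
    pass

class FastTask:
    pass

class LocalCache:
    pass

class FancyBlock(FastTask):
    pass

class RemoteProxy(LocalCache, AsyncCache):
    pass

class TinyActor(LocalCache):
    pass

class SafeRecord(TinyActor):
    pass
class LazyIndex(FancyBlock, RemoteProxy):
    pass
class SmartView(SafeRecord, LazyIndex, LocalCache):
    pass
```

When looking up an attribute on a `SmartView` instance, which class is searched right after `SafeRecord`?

L[SmartView] = SmartView + merge(L[SafeRecord], L[LazyIndex], L[LocalCache], [SafeRecord LazyIndex LocalCache])
  take SafeRecord:  [SafeRecord TinyActor LocalCache object] + [LazyIndex FancyBlock FastTask RemoteProxy LocalCache AsyncCache object] + [LocalCache object] + [SafeRecord LazyIndex LocalCache]
  take TinyActor:  [TinyActor LocalCache object] + [LazyIndex FancyBlock FastTask RemoteProxy LocalCache AsyncCache object] + [LocalCache object] + [LazyIndex LocalCache]
  take LazyIndex:  [LocalCache object] + [LazyIndex FancyBlock FastTask RemoteProxy LocalCache AsyncCache object] + [LocalCache object] + [LazyIndex LocalCache]
  take FancyBlock:  [LocalCache object] + [FancyBlock FastTask RemoteProxy LocalCache AsyncCache object] + [LocalCache object] + [LocalCache]
  take FastTask:  [LocalCache object] + [FastTask RemoteProxy LocalCache AsyncCache object] + [LocalCache object] + [LocalCache]
  take RemoteProxy:  [LocalCache object] + [RemoteProxy LocalCache AsyncCache object] + [LocalCache object] + [LocalCache]
  take LocalCache:  [LocalCache object] + [LocalCache AsyncCache object] + [LocalCache object] + [LocalCache]
  take AsyncCache:  [object] + [AsyncCache object] + [object]
  take object:  [object] + [object] + [object]
MRO: SmartView SafeRecord TinyActor LazyIndex FancyBlock FastTask RemoteProxy LocalCache AsyncCache object
SafeRecord is at position 1; next is TinyActor.

TinyActor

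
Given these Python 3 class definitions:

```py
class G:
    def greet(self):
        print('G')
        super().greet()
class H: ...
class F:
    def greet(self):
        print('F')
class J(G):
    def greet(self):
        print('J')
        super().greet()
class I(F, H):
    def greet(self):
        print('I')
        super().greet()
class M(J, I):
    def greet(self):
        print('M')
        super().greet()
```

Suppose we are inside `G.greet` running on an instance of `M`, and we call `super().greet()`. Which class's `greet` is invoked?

I

L[M] = M + merge(L[J], L[I], [J I])
  take J:  [J G object] + [I F H object] + [J I]
  take G:  [G object] + [I F H object] + [I]
  take I:  [object] + [I F H object] + [I]
  take F:  [object] + [F H object]
  take H:  [object] + [H object]
  take object:  [object] + [object]
MRO: M J G I F H object
super() in G.greet on a M instance goes to the class after G in M's MRO: I.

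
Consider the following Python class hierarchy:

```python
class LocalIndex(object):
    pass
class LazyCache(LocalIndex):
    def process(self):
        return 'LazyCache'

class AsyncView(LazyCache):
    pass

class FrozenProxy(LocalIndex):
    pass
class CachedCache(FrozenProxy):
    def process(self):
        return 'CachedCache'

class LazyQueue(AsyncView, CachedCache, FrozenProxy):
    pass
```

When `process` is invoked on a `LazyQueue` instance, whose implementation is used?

L[LazyQueue] = LazyQueue + merge(L[AsyncView], L[CachedCache], L[FrozenProxy], [AsyncView CachedCache FrozenProxy])
  take AsyncView:  [AsyncView LazyCache LocalIndex object] + [CachedCache FrozenProxy LocalIndex object] + [FrozenProxy LocalIndex object] + [AsyncView CachedCache FrozenProxy]
  take LazyCache:  [LazyCache LocalIndex object] + [CachedCache FrozenProxy LocalIndex object] + [FrozenProxy LocalIndex object] + [CachedCache FrozenProxy]
  take CachedCache:  [LocalIndex object] + [CachedCache FrozenProxy LocalIndex object] + [FrozenProxy LocalIndex object] + [CachedCache FrozenProxy]
  take FrozenProxy:  [LocalIndex object] + [FrozenProxy LocalIndex object] + [FrozenProxy LocalIndex object] + [FrozenProxy]
  take LocalIndex:  [LocalIndex object] + [LocalIndex object] + [LocalIndex object]
  take object:  [object] + [object] + [object]
MRO: LazyQueue AsyncView LazyCache CachedCache FrozenProxy LocalIndex object
process is defined in: CachedCache, LazyCache. First along the MRO is LazyCache.

LazyCache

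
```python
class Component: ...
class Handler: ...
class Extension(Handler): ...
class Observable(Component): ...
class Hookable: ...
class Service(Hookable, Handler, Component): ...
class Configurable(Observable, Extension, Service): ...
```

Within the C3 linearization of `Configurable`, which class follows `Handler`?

Component

L[Configurable] = Configurable + merge(L[Observable], L[Extension], L[Service], [Observable Extension Service])
  take Observable:  [Observable Component object] + [Extension Handler object] + [Service Hookable Handler Component object] + [Observable Extension Service]
  take Extension:  [Component object] + [Extension Handler object] + [Service Hookable Handler Component object] + [Extension Service]
  take Service:  [Component object] + [Handler object] + [Service Hookable Handler Component object] + [Service]
  take Hookable:  [Component object] + [Handler object] + [Hookable Handler Component object]
  take Handler:  [Component object] + [Handler object] + [Handler Component object]
  take Component:  [Component object] + [object] + [Component object]
  take object:  [object] + [object] + [object]
MRO: Configurable Observable Extension Service Hookable Handler Component object
Handler is at position 5; next is Component.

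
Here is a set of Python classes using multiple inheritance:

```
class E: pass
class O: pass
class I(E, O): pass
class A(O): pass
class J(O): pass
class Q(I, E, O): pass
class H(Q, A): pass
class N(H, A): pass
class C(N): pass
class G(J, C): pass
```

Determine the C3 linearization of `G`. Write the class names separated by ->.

G -> J -> C -> N -> H -> Q -> I -> E -> A -> O -> object

L[G] = G + merge(L[J], L[C], [J C])
  take J:  [J O object] + [C N H Q I E A O object] + [J C]
  take C:  [O object] + [C N H Q I E A O object] + [C]
  take N:  [O object] + [N H Q I E A O object]
  take H:  [O object] + [H Q I E A O object]
  take Q:  [O object] + [Q I E A O object]
  take I:  [O object] + [I E A O object]
  take E:  [O object] + [E A O object]
  take A:  [O object] + [A O object]
  take O:  [O object] + [O object]
  take object:  [object] + [object]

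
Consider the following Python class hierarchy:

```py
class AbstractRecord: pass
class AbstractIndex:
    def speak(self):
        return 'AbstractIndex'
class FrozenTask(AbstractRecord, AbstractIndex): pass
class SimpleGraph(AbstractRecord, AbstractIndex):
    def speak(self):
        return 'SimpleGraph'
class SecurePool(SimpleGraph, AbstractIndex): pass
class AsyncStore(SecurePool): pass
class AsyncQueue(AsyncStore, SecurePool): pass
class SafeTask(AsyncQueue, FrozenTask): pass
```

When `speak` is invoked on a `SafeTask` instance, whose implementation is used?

SimpleGraph

L[SafeTask] = SafeTask + merge(L[AsyncQueue], L[FrozenTask], [AsyncQueue FrozenTask])
  take AsyncQueue:  [AsyncQueue AsyncStore SecurePool SimpleGraph AbstractRecord AbstractIndex object] + [FrozenTask AbstractRecord AbstractIndex object] + [AsyncQueue FrozenTask]
  take AsyncStore:  [AsyncStore SecurePool SimpleGraph AbstractRecord AbstractIndex object] + [FrozenTask AbstractRecord AbstractIndex object] + [FrozenTask]
  take SecurePool:  [SecurePool SimpleGraph AbstractRecord AbstractIndex object] + [FrozenTask AbstractRecord AbstractIndex object] + [FrozenTask]
  take SimpleGraph:  [SimpleGraph AbstractRecord AbstractIndex object] + [FrozenTask AbstractRecord AbstractIndex object] + [FrozenTask]
  take FrozenTask:  [AbstractRecord AbstractIndex object] + [FrozenTask AbstractRecord AbstractIndex object] + [FrozenTask]
  take AbstractRecord:  [AbstractRecord AbstractIndex object] + [AbstractRecord AbstractIndex object]
  take AbstractIndex:  [AbstractIndex object] + [AbstractIndex object]
  take object:  [object] + [object]
MRO: SafeTask AsyncQueue AsyncStore SecurePool SimpleGraph FrozenTask AbstractRecord AbstractIndex object
speak is defined in: AbstractIndex, SimpleGraph. First along the MRO is SimpleGraph.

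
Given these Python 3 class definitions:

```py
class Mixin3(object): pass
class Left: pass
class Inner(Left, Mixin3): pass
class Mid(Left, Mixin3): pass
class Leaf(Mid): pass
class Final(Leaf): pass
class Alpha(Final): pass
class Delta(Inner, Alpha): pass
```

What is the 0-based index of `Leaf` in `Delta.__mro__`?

L[Delta] = Delta + merge(L[Inner], L[Alpha], [Inner Alpha])
  take Inner:  [Inner Left Mixin3 object] + [Alpha Final Leaf Mid Left Mixin3 object] + [Inner Alpha]
  take Alpha:  [Left Mixin3 object] + [Alpha Final Leaf Mid Left Mixin3 object] + [Alpha]
  take Final:  [Left Mixin3 object] + [Final Leaf Mid Left Mixin3 object]
  take Leaf:  [Left Mixin3 object] + [Leaf Mid Left Mixin3 object]
  take Mid:  [Left Mixin3 object] + [Mid Left Mixin3 object]
  take Left:  [Left Mixin3 object] + [Left Mixin3 object]
  take Mixin3:  [Mixin3 object] + [Mixin3 object]
  take object:  [object] + [object]
MRO: Delta Inner Alpha Final Leaf Mid Left Mixin3 object
Leaf sits at index 4.

4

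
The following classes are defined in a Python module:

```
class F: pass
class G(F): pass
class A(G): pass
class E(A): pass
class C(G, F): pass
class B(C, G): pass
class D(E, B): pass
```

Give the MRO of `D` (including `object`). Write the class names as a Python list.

[D, E, A, B, C, G, F, object]

L[D] = D + merge(L[E], L[B], [E B])
  take E:  [E A G F object] + [B C G F object] + [E B]
  take A:  [A G F object] + [B C G F object] + [B]
  take B:  [G F object] + [B C G F object] + [B]
  take C:  [G F object] + [C G F object]
  take G:  [G F object] + [G F object]
  take F:  [F object] + [F object]
  take object:  [object] + [object]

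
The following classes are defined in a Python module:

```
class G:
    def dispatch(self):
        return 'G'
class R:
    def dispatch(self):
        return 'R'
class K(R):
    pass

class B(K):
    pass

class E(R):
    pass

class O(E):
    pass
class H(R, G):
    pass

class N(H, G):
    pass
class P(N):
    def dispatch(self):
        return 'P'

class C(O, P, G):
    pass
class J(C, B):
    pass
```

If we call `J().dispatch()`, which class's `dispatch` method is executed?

L[J] = J + merge(L[C], L[B], [C B])
  take C:  [C O E P N H R G object] + [B K R object] + [C B]
  take O:  [O E P N H R G object] + [B K R object] + [B]
  take E:  [E P N H R G object] + [B K R object] + [B]
  take P:  [P N H R G object] + [B K R object] + [B]
  take N:  [N H R G object] + [B K R object] + [B]
  take H:  [H R G object] + [B K R object] + [B]
  take B:  [R G object] + [B K R object] + [B]
  take K:  [R G object] + [K R object]
  take R:  [R G object] + [R object]
  take G:  [G object] + [object]
  take object:  [object] + [object]
MRO: J C O E P N H B K R G object
dispatch is defined in: G, P, R. First along the MRO is P.

P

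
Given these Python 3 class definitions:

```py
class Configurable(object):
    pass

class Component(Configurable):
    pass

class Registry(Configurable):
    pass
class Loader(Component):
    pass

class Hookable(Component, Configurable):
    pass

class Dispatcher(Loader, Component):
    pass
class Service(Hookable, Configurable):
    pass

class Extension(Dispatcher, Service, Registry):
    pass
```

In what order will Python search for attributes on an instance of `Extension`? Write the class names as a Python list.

[Extension, Dispatcher, Loader, Service, Hookable, Component, Registry, Configurable, object]

L[Extension] = Extension + merge(L[Dispatcher], L[Service], L[Registry], [Dispatcher Service Registry])
  take Dispatcher:  [Dispatcher Loader Component Configurable object] + [Service Hookable Component Configurable object] + [Registry Configurable object] + [Dispatcher Service Registry]
  take Loader:  [Loader Component Configurable object] + [Service Hookable Component Configurable object] + [Registry Configurable object] + [Service Registry]
  take Service:  [Component Configurable object] + [Service Hookable Component Configurable object] + [Registry Configurable object] + [Service Registry]
  take Hookable:  [Component Configurable object] + [Hookable Component Configurable object] + [Registry Configurable object] + [Registry]
  take Component:  [Component Configurable object] + [Component Configurable object] + [Registry Configurable object] + [Registry]
  take Registry:  [Configurable object] + [Configurable object] + [Registry Configurable object] + [Registry]
  take Configurable:  [Configurable object] + [Configurable object] + [Configurable object]
  take object:  [object] + [object] + [object]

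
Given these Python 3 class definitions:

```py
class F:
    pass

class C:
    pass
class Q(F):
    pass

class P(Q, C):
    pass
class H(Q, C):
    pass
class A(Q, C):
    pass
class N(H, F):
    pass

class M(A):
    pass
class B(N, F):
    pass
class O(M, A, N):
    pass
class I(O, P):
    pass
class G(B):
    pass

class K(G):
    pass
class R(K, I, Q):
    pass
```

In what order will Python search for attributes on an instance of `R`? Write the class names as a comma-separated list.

L[R] = R + merge(L[K], L[I], L[Q], [K I Q])
  take K:  [K G B N H Q F C object] + [I O M A N H P Q F C object] + [Q F object] + [K I Q]
  take G:  [G B N H Q F C object] + [I O M A N H P Q F C object] + [Q F object] + [I Q]
  take B:  [B N H Q F C object] + [I O M A N H P Q F C object] + [Q F object] + [I Q]
  take I:  [N H Q F C object] + [I O M A N H P Q F C object] + [Q F object] + [I Q]
  take O:  [N H Q F C object] + [O M A N H P Q F C object] + [Q F object] + [Q]
  take M:  [N H Q F C object] + [M A N H P Q F C object] + [Q F object] + [Q]
  take A:  [N H Q F C object] + [A N H P Q F C object] + [Q F object] + [Q]
  take N:  [N H Q F C object] + [N H P Q F C object] + [Q F object] + [Q]
  take H:  [H Q F C object] + [H P Q F C object] + [Q F object] + [Q]
  take P:  [Q F C object] + [P Q F C object] + [Q F object] + [Q]
  take Q:  [Q F C object] + [Q F C object] + [Q F object] + [Q]
  take F:  [F C object] + [F C object] + [F object]
  take C:  [C object] + [C object] + [object]
  take object:  [object] + [object] + [object]

R, K, G, B, I, O, M, A, N, H, P, Q, F, C, object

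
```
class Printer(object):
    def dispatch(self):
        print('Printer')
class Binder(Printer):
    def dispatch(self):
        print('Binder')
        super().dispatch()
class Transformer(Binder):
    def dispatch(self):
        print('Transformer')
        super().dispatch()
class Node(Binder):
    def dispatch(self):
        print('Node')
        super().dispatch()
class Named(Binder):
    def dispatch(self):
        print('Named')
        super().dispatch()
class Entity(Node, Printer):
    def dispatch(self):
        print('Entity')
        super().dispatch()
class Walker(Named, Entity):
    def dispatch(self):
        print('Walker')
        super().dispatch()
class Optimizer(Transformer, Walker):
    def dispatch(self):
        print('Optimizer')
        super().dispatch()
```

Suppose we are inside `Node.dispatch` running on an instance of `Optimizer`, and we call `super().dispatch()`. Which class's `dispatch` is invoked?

Binder

L[Optimizer] = Optimizer + merge(L[Transformer], L[Walker], [Transformer Walker])
  take Transformer:  [Transformer Binder Printer object] + [Walker Named Entity Node Binder Printer object] + [Transformer Walker]
  take Walker:  [Binder Printer object] + [Walker Named Entity Node Binder Printer object] + [Walker]
  take Named:  [Binder Printer object] + [Named Entity Node Binder Printer object]
  take Entity:  [Binder Printer object] + [Entity Node Binder Printer object]
  take Node:  [Binder Printer object] + [Node Binder Printer object]
  take Binder:  [Binder Printer object] + [Binder Printer object]
  take Printer:  [Printer object] + [Printer object]
  take object:  [object] + [object]
MRO: Optimizer Transformer Walker Named Entity Node Binder Printer object
super() in Node.dispatch on a Optimizer instance goes to the class after Node in Optimizer's MRO: Binder.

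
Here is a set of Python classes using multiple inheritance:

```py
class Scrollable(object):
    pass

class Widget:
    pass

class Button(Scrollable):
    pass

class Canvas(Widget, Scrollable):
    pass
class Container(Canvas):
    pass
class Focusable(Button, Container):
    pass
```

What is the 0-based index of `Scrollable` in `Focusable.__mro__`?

5

L[Focusable] = Focusable + merge(L[Button], L[Container], [Button Container])
  take Button:  [Button Scrollable object] + [Container Canvas Widget Scrollable object] + [Button Container]
  take Container:  [Scrollable object] + [Container Canvas Widget Scrollable object] + [Container]
  take Canvas:  [Scrollable object] + [Canvas Widget Scrollable object]
  take Widget:  [Scrollable object] + [Widget Scrollable object]
  take Scrollable:  [Scrollable object] + [Scrollable object]
  take object:  [object] + [object]
MRO: Focusable Button Container Canvas Widget Scrollable object
Scrollable sits at index 5.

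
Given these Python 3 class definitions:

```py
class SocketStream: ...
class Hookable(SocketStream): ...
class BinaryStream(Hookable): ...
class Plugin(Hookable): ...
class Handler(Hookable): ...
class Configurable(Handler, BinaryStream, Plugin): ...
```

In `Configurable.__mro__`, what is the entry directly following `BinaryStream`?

Plugin

L[Configurable] = Configurable + merge(L[Handler], L[BinaryStream], L[Plugin], [Handler BinaryStream Plugin])
  take Handler:  [Handler Hookable SocketStream object] + [BinaryStream Hookable SocketStream object] + [Plugin Hookable SocketStream object] + [Handler BinaryStream Plugin]
  take BinaryStream:  [Hookable SocketStream object] + [BinaryStream Hookable SocketStream object] + [Plugin Hookable SocketStream object] + [BinaryStream Plugin]
  take Plugin:  [Hookable SocketStream object] + [Hookable SocketStream object] + [Plugin Hookable SocketStream object] + [Plugin]
  take Hookable:  [Hookable SocketStream object] + [Hookable SocketStream object] + [Hookable SocketStream object]
  take SocketStream:  [SocketStream object] + [SocketStream object] + [SocketStream object]
  take object:  [object] + [object] + [object]
MRO: Configurable Handler BinaryStream Plugin Hookable SocketStream object
BinaryStream is at position 2; next is Plugin.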